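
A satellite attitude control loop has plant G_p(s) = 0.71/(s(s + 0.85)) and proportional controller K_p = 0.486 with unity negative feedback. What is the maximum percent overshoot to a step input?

From 1 + K_pG_p(s) = 0: s² + 0.85s + 0.3451 = 0 ⇒ ω_n = 0.5874, ζ = 0.7235.
%OS = 100·exp(−πζ/√(1−ζ²)) = 100·exp(−π·0.7235/√0.4765) = 3.72%.

3.72%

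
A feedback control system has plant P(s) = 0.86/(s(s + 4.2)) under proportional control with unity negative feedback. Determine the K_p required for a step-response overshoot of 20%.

K_p = 24.7

From %OS = 100·exp(−πζ/√(1−ζ²)) = 20%, ζ = −ln(0.2)/√(π²+ln²(0.2)) = 0.4559.
Characteristic equation s² + 4.2s + 0.86K_p = 0 gives ζ = 4.2/(2√(0.86K_p)).
Setting ζ = 0.4559: √(0.86K_p) = 4.2/(2·0.4559) = 4.606, so K_p = 21.21/0.86 = 24.7.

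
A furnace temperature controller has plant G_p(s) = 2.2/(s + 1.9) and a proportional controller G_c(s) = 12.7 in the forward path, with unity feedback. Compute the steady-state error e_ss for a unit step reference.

The loop is type 0. Static position error constant K_pos = G_c(0)·G_p(0) = 12.7·1.158 = 14.71.
Steady-state error to a unit step: e_ss = 1/(1+K_pos) = 1/15.71 = 0.0637.

0.0637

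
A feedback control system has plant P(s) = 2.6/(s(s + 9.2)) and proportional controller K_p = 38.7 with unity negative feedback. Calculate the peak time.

From 1 + K_pP(s) = 0: s² + 9.2s + 100.6 = 0 ⇒ ω_n = 10.03, ζ = 0.4586.
Damped frequency ω_d = ω_n√(1−ζ²) = 8.914 rad/s, so peak time T_p = π/ω_d = 0.352 s.

T_p = 0.352 s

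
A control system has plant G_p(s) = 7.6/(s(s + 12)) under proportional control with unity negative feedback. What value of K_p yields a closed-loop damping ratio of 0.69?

K_p = 9.95

Closed-loop characteristic equation: s² + 12s + K_p·7.6 = 0.
So ω_n = √(7.6K_p) and 2ζω_n = 12, giving ζ = 12/(2√(7.6K_p)).
Setting ζ = 0.69: √(7.6K_p) = 12/(2·0.69) = 8.696, so K_p = 75.61/7.6 = 9.95.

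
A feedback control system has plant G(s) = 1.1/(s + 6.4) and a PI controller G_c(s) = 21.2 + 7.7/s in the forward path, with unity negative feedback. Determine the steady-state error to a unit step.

0

The open loop G_c(s)G(s) has a pole at the origin (type 1), so the static position error constant is infinite and e_ss = 1/(1+∞) = 0.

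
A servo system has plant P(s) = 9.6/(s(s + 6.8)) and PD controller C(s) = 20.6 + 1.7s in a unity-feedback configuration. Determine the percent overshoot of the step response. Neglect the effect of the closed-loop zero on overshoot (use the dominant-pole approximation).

1.07%

Forward path: (20.6 + 1.7s)·9.6/(s(s+6.8)). The closed-loop characteristic equation is s² + (6.8 + 9.6·1.7)s + 9.6·20.6 = 0.
That is s² + 23.12s + 197.8 = 0, so ω_n = 14.06 rad/s and ζ = 23.12/(2·14.06) = 0.822.
%OS = 100·exp(−πζ/√(1−ζ²)) = 1.07%.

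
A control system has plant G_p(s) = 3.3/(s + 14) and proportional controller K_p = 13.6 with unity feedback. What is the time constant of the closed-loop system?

τ = 0.017 s

Closed-loop transfer function: T(s) = K_p·G_p(s)/(1 + K_p·G_p(s)) = 44.88/(s + 14 + 44.88) = 44.88/(s + 58.88).
Time constant τ = 1/58.88 = 0.017 s.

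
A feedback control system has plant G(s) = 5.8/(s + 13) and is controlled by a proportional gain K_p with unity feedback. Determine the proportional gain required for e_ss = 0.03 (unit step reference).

Steady-state error for a unit step on this type-0 loop is 1/(1 + K_p·G(0)).
G(0) = 0.4462. Require 1/(1 + K_p·0.4462) = 0.03, so 1 + 0.4462·K_p = 33.33.
K_p = (33.33 − 1)/0.4462 = 72.5.

K_p = 72.5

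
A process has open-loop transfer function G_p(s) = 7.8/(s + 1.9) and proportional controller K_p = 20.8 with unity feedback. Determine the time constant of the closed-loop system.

τ = 0.00609 s

Closed-loop transfer function: T(s) = K_p·G_p(s)/(1 + K_p·G_p(s)) = 162.2/(s + 1.9 + 162.2) = 162.2/(s + 164.1).
Time constant τ = 1/164.1 = 0.00609 s.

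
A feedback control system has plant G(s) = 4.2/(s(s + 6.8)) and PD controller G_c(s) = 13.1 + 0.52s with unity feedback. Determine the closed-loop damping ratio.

Forward path: (13.1 + 0.52s)·4.2/(s(s+6.8)). The closed-loop characteristic equation is s² + (6.8 + 4.2·0.52)s + 4.2·13.1 = 0.
That is s² + 8.984s + 55.02 = 0, so ω_n = 7.418 rad/s and ζ = 8.984/(2·7.418) = 0.6056.

ζ = 0.606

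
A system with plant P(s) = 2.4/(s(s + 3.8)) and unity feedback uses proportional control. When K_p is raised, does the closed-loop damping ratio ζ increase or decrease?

decrease

ζ = 3.8/(2√(2.4K_p)); increasing K_p raises the denominator, so ζ falls.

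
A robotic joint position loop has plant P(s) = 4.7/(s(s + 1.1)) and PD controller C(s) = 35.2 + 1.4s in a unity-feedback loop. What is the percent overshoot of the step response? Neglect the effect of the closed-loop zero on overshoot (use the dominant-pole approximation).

37.4%

Forward path: (35.2 + 1.4s)·4.7/(s(s+1.1)). The closed-loop characteristic equation is s² + (1.1 + 4.7·1.4)s + 4.7·35.2 = 0.
That is s² + 7.68s + 165.4 = 0, so ω_n = 12.86 rad/s and ζ = 7.68/(2·12.86) = 0.2985.
%OS = 100·exp(−πζ/√(1−ζ²)) = 37.4%.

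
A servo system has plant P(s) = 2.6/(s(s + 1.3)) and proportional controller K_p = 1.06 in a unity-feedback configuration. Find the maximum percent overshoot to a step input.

26.3%

The closed-loop denominator s² + 1.3s + 2.756 gives ω_n = √2.756 = 1.66 and ζ = 1.3/(2ω_n) = 0.3915.
%OS = 100·exp(−πζ/√(1−ζ²)) = 100·exp(−π·0.3915/√0.8467) = 26.3%.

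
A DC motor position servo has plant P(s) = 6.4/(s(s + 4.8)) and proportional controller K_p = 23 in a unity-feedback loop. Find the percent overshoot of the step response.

53%

Closed-loop characteristic equation: s² + 4.8s + 147.2 = 0, so ω_n = 12.13 rad/s and ζ = 4.8/(2·12.13) = 0.1978.
%OS = 100·exp(−πζ/√(1−ζ²)) = 100·exp(−π·0.1978/√0.9609) = 53%.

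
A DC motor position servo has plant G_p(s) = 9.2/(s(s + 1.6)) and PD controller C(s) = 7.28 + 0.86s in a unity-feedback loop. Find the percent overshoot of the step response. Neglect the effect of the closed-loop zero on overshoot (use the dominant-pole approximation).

10.6%

Forward path: (7.28 + 0.86s)·9.2/(s(s+1.6)). The closed-loop characteristic equation is s² + (1.6 + 9.2·0.86)s + 9.2·7.28 = 0.
That is s² + 9.512s + 66.98 = 0, so ω_n = 8.184 rad/s and ζ = 9.512/(2·8.184) = 0.5811.
%OS = 100·exp(−πζ/√(1−ζ²)) = 10.6%.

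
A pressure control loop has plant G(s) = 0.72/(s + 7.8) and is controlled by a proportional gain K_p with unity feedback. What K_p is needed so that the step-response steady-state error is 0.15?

K_p = 61.4

The loop is type 0, so e_ss(step) = 1/(1 + K_pos) with K_pos = K_p·G(0).
G(0) = 0.09231. Require 1/(1 + K_p·0.09231) = 0.15, so 1 + 0.09231·K_p = 6.667.
K_p = (6.667 − 1)/0.09231 = 61.4.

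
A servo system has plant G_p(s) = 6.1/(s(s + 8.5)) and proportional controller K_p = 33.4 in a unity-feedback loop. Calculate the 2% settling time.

T_s ≈ 0.941 s

Closed-loop characteristic equation: s² + 8.5s + 203.7 = 0, so ω_n = 14.27 rad/s and ζ = 8.5/(2·14.27) = 0.2977.
2% settling time T_s ≈ 4/(ζω_n) = 4/4.25 = 0.941 s.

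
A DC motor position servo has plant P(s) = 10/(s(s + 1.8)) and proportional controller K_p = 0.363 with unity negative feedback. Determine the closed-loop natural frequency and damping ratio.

The closed-loop denominator is s(s+1.8) + 0.363·10 = s² + 1.8s + 3.63.
Matching s² + 2ζω_n s + ω_n²: ω_n = √3.63 = 1.905 rad/s and 2ζω_n = 1.8, so ζ = 1.8/(2·1.905) = 0.472.

ω_n = 1.91 rad/s, ζ = 0.472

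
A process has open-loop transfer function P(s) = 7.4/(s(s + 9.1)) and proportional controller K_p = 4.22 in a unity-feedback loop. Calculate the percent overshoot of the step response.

Closed-loop characteristic equation: s² + 9.1s + 31.23 = 0, so ω_n = 5.588 rad/s and ζ = 9.1/(2·5.588) = 0.8142.
%OS = 100·exp(−πζ/√(1−ζ²)) = 100·exp(−π·0.8142/√0.3371) = 1.22%.

1.22%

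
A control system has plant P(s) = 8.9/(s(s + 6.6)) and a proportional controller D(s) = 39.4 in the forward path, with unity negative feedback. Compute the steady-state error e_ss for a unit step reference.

The open loop D(s)P(s) has a pole at the origin (type 1), so the static position error constant is infinite and e_ss = 1/(1+∞) = 0.

0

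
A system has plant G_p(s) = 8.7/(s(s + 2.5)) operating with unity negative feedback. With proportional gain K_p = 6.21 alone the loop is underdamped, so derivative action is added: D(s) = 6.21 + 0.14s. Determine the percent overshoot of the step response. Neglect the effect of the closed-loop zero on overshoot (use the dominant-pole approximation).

Forward path: (6.21 + 0.14s)·8.7/(s(s+2.5)). The closed-loop characteristic equation is s² + (2.5 + 8.7·0.14)s + 8.7·6.21 = 0.
That is s² + 3.718s + 54.03 = 0, so ω_n = 7.35 rad/s and ζ = 3.718/(2·7.35) = 0.2529.
%OS = 100·exp(−πζ/√(1−ζ²)) = 44%.

44%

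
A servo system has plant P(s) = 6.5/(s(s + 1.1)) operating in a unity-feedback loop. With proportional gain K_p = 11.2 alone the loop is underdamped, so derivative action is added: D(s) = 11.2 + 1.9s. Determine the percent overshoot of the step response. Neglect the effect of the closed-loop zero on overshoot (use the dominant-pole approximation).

Forward path: (11.2 + 1.9s)·6.5/(s(s+1.1)). The closed-loop characteristic equation is s² + (1.1 + 6.5·1.9)s + 6.5·11.2 = 0.
That is s² + 13.45s + 72.8 = 0, so ω_n = 8.532 rad/s and ζ = 13.45/(2·8.532) = 0.7882.
%OS = 100·exp(−πζ/√(1−ζ²)) = 1.79%.

1.79%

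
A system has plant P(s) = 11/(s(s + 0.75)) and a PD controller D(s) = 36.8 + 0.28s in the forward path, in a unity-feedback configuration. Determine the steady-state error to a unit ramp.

The loop has one pole at the origin (type 1). Velocity error constant K_v = lim_{s→0} s·D(s)P(s) = 36.8·11/0.75 = 539.7.
Steady-state error to a unit ramp: e_ss = 1/K_v = 0.00185.

0.00185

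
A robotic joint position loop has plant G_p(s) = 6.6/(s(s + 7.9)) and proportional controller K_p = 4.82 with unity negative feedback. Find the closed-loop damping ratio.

ζ = 0.7

1 + K_p·G_p(s) = 0 gives s² + 7.9s + 31.81 = 0.
So ω_n² = 31.81 ⇒ ω_n = 5.64 rad/s, and ζ = 7.9/(2ω_n) = 0.7.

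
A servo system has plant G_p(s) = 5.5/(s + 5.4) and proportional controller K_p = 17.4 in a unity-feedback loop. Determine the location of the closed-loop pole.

s = -101.1

Closed-loop transfer function: T(s) = K_p·G_p(s)/(1 + K_p·G_p(s)) = 95.7/(s + 5.4 + 95.7) = 95.7/(s + 101.1).
The closed-loop pole is at s = −101.1.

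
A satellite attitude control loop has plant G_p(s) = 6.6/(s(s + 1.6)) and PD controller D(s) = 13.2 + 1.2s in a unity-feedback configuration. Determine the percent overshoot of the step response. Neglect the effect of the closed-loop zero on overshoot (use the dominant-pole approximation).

15.5%

Forward path: (13.2 + 1.2s)·6.6/(s(s+1.6)). The closed-loop characteristic equation is s² + (1.6 + 6.6·1.2)s + 6.6·13.2 = 0.
That is s² + 9.52s + 87.12 = 0, so ω_n = 9.334 rad/s and ζ = 9.52/(2·9.334) = 0.51.
%OS = 100·exp(−πζ/√(1−ζ²)) = 15.5%.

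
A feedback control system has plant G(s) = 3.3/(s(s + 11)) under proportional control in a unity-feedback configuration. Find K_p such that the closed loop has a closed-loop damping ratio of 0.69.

Closed-loop characteristic equation: s² + 11s + K_p·3.3 = 0.
So ω_n = √(3.3K_p) and 2ζω_n = 11, giving ζ = 11/(2√(3.3K_p)).
Setting ζ = 0.69: √(3.3K_p) = 11/(2·0.69) = 7.971, so K_p = 63.54/3.3 = 19.3.

K_p = 19.3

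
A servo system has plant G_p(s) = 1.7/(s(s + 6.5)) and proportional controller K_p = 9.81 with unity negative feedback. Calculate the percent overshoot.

1.61%

From 1 + K_pG_p(s) = 0: s² + 6.5s + 16.68 = 0 ⇒ ω_n = 4.084, ζ = 0.7958.
%OS = 100·exp(−πζ/√(1−ζ²)) = 100·exp(−π·0.7958/√0.3666) = 1.61%.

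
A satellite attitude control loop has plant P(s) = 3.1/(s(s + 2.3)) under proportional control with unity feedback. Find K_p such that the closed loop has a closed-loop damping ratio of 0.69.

Closed-loop characteristic equation: s² + 2.3s + K_p·3.1 = 0.
So ω_n = √(3.1K_p) and 2ζω_n = 2.3, giving ζ = 2.3/(2√(3.1K_p)).
Setting ζ = 0.69: √(3.1K_p) = 2.3/(2·0.69) = 1.667, so K_p = 2.778/3.1 = 0.896.

K_p = 0.896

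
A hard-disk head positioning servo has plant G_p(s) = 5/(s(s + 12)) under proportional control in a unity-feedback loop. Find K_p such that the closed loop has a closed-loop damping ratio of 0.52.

K_p = 26.6

Closed-loop characteristic equation: s² + 12s + K_p·5 = 0.
So ω_n = √(5K_p) and 2ζω_n = 12, giving ζ = 12/(2√(5K_p)).
Setting ζ = 0.52: √(5K_p) = 12/(2·0.52) = 11.54, so K_p = 133.1/5 = 26.6.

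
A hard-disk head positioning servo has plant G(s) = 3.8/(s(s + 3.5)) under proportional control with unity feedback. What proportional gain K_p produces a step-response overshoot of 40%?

K_p = 10.3

From %OS = 100·exp(−πζ/√(1−ζ²)) = 40%, ζ = −ln(0.4)/√(π²+ln²(0.4)) = 0.28.
Characteristic equation s² + 3.5s + 3.8K_p = 0 gives ζ = 3.5/(2√(3.8K_p)).
Setting ζ = 0.28: √(3.8K_p) = 3.5/(2·0.28) = 6.25, so K_p = 39.06/3.8 = 10.3.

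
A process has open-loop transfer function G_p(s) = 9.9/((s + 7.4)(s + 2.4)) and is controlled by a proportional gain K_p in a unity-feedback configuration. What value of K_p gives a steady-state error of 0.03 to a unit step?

K_p = 58

The loop is type 0, so e_ss(step) = 1/(1 + K_pos) with K_pos = K_p·G_p(0).
G_p(0) = 0.5574. Require 1/(1 + K_p·0.5574) = 0.03, so 1 + 0.5574·K_p = 33.33.
K_p = (33.33 − 1)/0.5574 = 58.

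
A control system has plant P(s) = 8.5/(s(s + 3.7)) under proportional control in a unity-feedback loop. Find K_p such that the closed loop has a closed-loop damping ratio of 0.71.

K_p = 0.799

Closed-loop characteristic equation: s² + 3.7s + K_p·8.5 = 0.
So ω_n = √(8.5K_p) and 2ζω_n = 3.7, giving ζ = 3.7/(2√(8.5K_p)).
Setting ζ = 0.71: √(8.5K_p) = 3.7/(2·0.71) = 2.606, so K_p = 6.789/8.5 = 0.799.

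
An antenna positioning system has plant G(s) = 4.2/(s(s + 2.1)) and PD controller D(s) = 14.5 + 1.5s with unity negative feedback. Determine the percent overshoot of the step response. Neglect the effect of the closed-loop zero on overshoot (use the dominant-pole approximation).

Forward path: (14.5 + 1.5s)·4.2/(s(s+2.1)). The closed-loop characteristic equation is s² + (2.1 + 4.2·1.5)s + 4.2·14.5 = 0.
That is s² + 8.4s + 60.9 = 0, so ω_n = 7.804 rad/s and ζ = 8.4/(2·7.804) = 0.5382.
%OS = 100·exp(−πζ/√(1−ζ²)) = 13.5%.

13.5%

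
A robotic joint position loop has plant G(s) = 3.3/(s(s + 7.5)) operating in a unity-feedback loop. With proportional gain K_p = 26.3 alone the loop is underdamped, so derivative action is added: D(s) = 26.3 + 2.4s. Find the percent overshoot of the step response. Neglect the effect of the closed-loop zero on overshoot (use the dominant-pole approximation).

Forward path: (26.3 + 2.4s)·3.3/(s(s+7.5)). The closed-loop characteristic equation is s² + (7.5 + 3.3·2.4)s + 3.3·26.3 = 0.
That is s² + 15.42s + 86.79 = 0, so ω_n = 9.316 rad/s and ζ = 15.42/(2·9.316) = 0.8276.
%OS = 100·exp(−πζ/√(1−ζ²)) = 0.974%.

0.974%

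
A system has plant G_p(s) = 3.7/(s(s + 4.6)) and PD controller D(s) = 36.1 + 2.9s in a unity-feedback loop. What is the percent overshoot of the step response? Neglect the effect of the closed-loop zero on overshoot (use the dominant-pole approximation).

Forward path: (36.1 + 2.9s)·3.7/(s(s+4.6)). The closed-loop characteristic equation is s² + (4.6 + 3.7·2.9)s + 3.7·36.1 = 0.
That is s² + 15.33s + 133.6 = 0, so ω_n = 11.56 rad/s and ζ = 15.33/(2·11.56) = 0.6632.
%OS = 100·exp(−πζ/√(1−ζ²)) = 6.18%.

6.18%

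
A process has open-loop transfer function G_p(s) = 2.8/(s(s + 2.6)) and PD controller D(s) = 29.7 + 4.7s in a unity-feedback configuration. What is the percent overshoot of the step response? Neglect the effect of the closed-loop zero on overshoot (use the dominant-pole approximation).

Forward path: (29.7 + 4.7s)·2.8/(s(s+2.6)). The closed-loop characteristic equation is s² + (2.6 + 2.8·4.7)s + 2.8·29.7 = 0.
That is s² + 15.76s + 83.16 = 0, so ω_n = 9.119 rad/s and ζ = 15.76/(2·9.119) = 0.8641.
%OS = 100·exp(−πζ/√(1−ζ²)) = 0.454%.

0.454%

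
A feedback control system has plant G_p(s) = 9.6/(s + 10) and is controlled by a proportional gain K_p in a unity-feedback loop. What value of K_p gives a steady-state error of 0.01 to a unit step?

K_p = 103

For a type-0 loop with proportional control, e_ss = 1/(1 + K_p·G_p(0)).
G_p(0) = 0.96. Require 1/(1 + K_p·0.96) = 0.01, so 1 + 0.96·K_p = 100.
K_p = (100 − 1)/0.96 = 103.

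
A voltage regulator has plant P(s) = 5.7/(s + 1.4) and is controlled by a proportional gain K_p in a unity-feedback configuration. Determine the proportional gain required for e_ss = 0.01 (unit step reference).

K_p = 24.3

Steady-state error for a unit step on this type-0 loop is 1/(1 + K_p·P(0)).
P(0) = 4.071. Require 1/(1 + K_p·4.071) = 0.01, so 1 + 4.071·K_p = 100.
K_p = (100 − 1)/4.071 = 24.3.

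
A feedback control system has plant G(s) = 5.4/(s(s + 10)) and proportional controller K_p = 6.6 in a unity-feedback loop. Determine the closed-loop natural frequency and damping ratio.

With unity feedback the closed-loop characteristic equation is s² + 10s + 6.6·5.4 = s² + 10s + 35.64 = 0.
Matching s² + 2ζω_n s + ω_n²: ω_n = √35.64 = 5.97 rad/s and 2ζω_n = 10, so ζ = 10/(2·5.97) = 0.838.

ω_n = 5.97 rad/s, ζ = 0.838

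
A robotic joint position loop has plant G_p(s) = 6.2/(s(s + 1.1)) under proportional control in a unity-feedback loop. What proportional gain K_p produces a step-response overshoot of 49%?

K_p = 0.995

From %OS = 100·exp(−πζ/√(1−ζ²)) = 49%, ζ = −ln(0.49)/√(π²+ln²(0.49)) = 0.2214.
Characteristic equation s² + 1.1s + 6.2K_p = 0 gives ζ = 1.1/(2√(6.2K_p)).
Setting ζ = 0.2214: √(6.2K_p) = 1.1/(2·0.2214) = 2.484, so K_p = 6.17/6.2 = 0.995.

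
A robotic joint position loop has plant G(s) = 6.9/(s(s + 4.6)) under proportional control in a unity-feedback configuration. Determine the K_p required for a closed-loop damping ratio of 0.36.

K_p = 5.92

Closed-loop characteristic equation: s² + 4.6s + K_p·6.9 = 0.
So ω_n = √(6.9K_p) and 2ζω_n = 4.6, giving ζ = 4.6/(2√(6.9K_p)).
Setting ζ = 0.36: √(6.9K_p) = 4.6/(2·0.36) = 6.389, so K_p = 40.82/6.9 = 5.92.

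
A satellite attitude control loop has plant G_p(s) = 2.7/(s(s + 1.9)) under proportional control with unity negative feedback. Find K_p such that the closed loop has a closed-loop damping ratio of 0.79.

Closed-loop characteristic equation: s² + 1.9s + K_p·2.7 = 0.
So ω_n = √(2.7K_p) and 2ζω_n = 1.9, giving ζ = 1.9/(2√(2.7K_p)).
Setting ζ = 0.79: √(2.7K_p) = 1.9/(2·0.79) = 1.203, so K_p = 1.446/2.7 = 0.536.

K_p = 0.536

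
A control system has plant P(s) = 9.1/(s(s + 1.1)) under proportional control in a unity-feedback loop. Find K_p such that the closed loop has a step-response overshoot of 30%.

K_p = 0.26

From %OS = 100·exp(−πζ/√(1−ζ²)) = 30%, ζ = −ln(0.3)/√(π²+ln²(0.3)) = 0.3579.
Characteristic equation s² + 1.1s + 9.1K_p = 0 gives ζ = 1.1/(2√(9.1K_p)).
Setting ζ = 0.3579: √(9.1K_p) = 1.1/(2·0.3579) = 1.537, so K_p = 2.362/9.1 = 0.26.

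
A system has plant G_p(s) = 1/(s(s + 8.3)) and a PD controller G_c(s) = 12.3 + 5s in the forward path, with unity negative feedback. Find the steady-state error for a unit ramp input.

The loop has one pole at the origin (type 1). Velocity error constant K_v = lim_{s→0} s·G_c(s)G_p(s) = 12.3·1/8.3 = 1.482.
Steady-state error to a unit ramp: e_ss = 1/K_v = 0.675.

0.675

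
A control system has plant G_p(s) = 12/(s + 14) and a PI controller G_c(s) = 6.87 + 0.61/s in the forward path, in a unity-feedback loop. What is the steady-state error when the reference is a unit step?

The open loop G_c(s)G_p(s) has a pole at the origin (type 1), so the static position error constant is infinite and e_ss = 1/(1+∞) = 0.

0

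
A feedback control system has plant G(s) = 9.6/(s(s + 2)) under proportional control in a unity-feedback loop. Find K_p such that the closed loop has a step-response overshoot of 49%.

K_p = 2.12

From %OS = 100·exp(−πζ/√(1−ζ²)) = 49%, ζ = −ln(0.49)/√(π²+ln²(0.49)) = 0.2214.
Characteristic equation s² + 2s + 9.6K_p = 0 gives ζ = 2/(2√(9.6K_p)).
Setting ζ = 0.2214: √(9.6K_p) = 2/(2·0.2214) = 4.516, so K_p = 20.4/9.6 = 2.12.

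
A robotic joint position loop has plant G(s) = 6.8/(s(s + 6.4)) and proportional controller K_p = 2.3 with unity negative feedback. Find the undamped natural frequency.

The closed-loop denominator is s(s+6.4) + 2.3·6.8 = s² + 6.4s + 15.64.
So ω_n² = 15.64 ⇒ ω_n = 3.955 rad/s, and ζ = 6.4/(2ω_n) = 0.809.

ω_n = 3.95 rad/s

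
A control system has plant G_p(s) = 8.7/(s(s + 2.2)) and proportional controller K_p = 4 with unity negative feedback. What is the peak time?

T_p = 0.542 s

Closed-loop characteristic equation: s² + 2.2s + 34.8 = 0, so ω_n = 5.899 rad/s and ζ = 2.2/(2·5.899) = 0.1865.
Damped frequency ω_d = ω_n√(1−ζ²) = 5.796 rad/s, so peak time T_p = π/ω_d = 0.542 s.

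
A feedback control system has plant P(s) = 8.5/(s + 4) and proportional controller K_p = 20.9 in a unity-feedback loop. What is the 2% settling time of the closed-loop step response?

Closed-loop transfer function: T(s) = K_p·P(s)/(1 + K_p·P(s)) = 177.6/(s + 4 + 177.6) = 177.6/(s + 181.6).
Time constant τ = 1/181.6 = 0.005505 s, so the 2% settling time is about 4τ = 0.022 s.

T_s ≈ 0.022 s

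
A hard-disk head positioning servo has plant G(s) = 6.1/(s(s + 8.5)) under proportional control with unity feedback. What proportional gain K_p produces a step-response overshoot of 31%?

K_p = 24.3

From %OS = 100·exp(−πζ/√(1−ζ²)) = 31%, ζ = −ln(0.31)/√(π²+ln²(0.31)) = 0.3493.
Characteristic equation s² + 8.5s + 6.1K_p = 0 gives ζ = 8.5/(2√(6.1K_p)).
Setting ζ = 0.3493: √(6.1K_p) = 8.5/(2·0.3493) = 12.17, so K_p = 148/6.1 = 24.3.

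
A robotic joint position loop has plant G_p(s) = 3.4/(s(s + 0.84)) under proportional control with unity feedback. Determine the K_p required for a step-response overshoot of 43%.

From %OS = 100·exp(−πζ/√(1−ζ²)) = 43%, ζ = −ln(0.43)/√(π²+ln²(0.43)) = 0.2594.
Characteristic equation s² + 0.84s + 3.4K_p = 0 gives ζ = 0.84/(2√(3.4K_p)).
Setting ζ = 0.2594: √(3.4K_p) = 0.84/(2·0.2594) = 1.619, so K_p = 2.621/3.4 = 0.771.

K_p = 0.771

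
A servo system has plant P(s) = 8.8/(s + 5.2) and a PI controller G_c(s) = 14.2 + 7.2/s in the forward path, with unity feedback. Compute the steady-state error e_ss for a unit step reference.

0

The open loop G_c(s)P(s) has a pole at the origin (type 1), so the static position error constant is infinite and e_ss = 1/(1+∞) = 0.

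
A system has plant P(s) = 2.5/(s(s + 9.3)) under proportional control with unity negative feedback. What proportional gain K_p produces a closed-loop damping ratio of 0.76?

Closed-loop characteristic equation: s² + 9.3s + K_p·2.5 = 0.
So ω_n = √(2.5K_p) and 2ζω_n = 9.3, giving ζ = 9.3/(2√(2.5K_p)).
Setting ζ = 0.76: √(2.5K_p) = 9.3/(2·0.76) = 6.118, so K_p = 37.44/2.5 = 15.

K_p = 15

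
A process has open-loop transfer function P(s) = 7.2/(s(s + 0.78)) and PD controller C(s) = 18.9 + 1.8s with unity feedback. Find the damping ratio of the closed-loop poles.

Forward path: (18.9 + 1.8s)·7.2/(s(s+0.78)). The closed-loop characteristic equation is s² + (0.78 + 7.2·1.8)s + 7.2·18.9 = 0.
That is s² + 13.74s + 136.1 = 0, so ω_n = 11.67 rad/s and ζ = 13.74/(2·11.67) = 0.5889.

ζ = 0.589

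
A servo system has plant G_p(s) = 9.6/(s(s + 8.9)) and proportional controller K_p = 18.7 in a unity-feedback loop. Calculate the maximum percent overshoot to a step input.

Closed-loop characteristic equation: s² + 8.9s + 179.5 = 0, so ω_n = 13.4 rad/s and ζ = 8.9/(2·13.4) = 0.3321.
%OS = 100·exp(−πζ/√(1−ζ²)) = 100·exp(−π·0.3321/√0.8897) = 33.1%.

33.1%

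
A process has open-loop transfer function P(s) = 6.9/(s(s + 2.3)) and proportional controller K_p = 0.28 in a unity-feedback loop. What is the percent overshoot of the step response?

0.978%

The closed-loop denominator s² + 2.3s + 1.932 gives ω_n = √1.932 = 1.39 and ζ = 2.3/(2ω_n) = 0.8274.
%OS = 100·exp(−πζ/√(1−ζ²)) = 100·exp(−π·0.8274/√0.3155) = 0.978%.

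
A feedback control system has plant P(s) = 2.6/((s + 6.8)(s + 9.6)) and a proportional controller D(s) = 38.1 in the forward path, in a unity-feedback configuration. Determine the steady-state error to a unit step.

The loop is type 0. Static position error constant K_pos = D(0)·P(0) = 38.1·0.03983 = 1.517.
Steady-state error to a unit step: e_ss = 1/(1+K_pos) = 1/2.517 = 0.397.

0.397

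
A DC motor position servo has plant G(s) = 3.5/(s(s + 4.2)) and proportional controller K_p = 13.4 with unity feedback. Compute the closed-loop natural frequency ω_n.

1 + K_p·G(s) = 0 gives s² + 4.2s + 46.9 = 0.
So ω_n² = 46.9 ⇒ ω_n = 6.848 rad/s, and ζ = 4.2/(2ω_n) = 0.307.

ω_n = 6.85 rad/s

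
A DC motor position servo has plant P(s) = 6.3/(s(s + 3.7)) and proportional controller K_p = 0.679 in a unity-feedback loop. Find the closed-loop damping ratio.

1 + K_p·P(s) = 0 gives s² + 3.7s + 4.278 = 0.
So ω_n² = 4.278 ⇒ ω_n = 2.068 rad/s, and ζ = 3.7/(2ω_n) = 0.894.

ζ = 0.894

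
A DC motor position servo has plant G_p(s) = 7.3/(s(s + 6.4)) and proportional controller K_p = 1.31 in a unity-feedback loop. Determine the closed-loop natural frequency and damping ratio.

With unity feedback the closed-loop characteristic equation is s² + 6.4s + 1.31·7.3 = s² + 6.4s + 9.563 = 0.
So ω_n² = 9.563 ⇒ ω_n = 3.092 rad/s, and ζ = 6.4/(2ω_n) = 1.03.

ω_n = 3.09 rad/s, ζ = 1.03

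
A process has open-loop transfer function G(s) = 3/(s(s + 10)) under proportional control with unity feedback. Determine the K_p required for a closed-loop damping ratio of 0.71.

Closed-loop characteristic equation: s² + 10s + K_p·3 = 0.
So ω_n = √(3K_p) and 2ζω_n = 10, giving ζ = 10/(2√(3K_p)).
Setting ζ = 0.71: √(3K_p) = 10/(2·0.71) = 7.042, so K_p = 49.59/3 = 16.5.

K_p = 16.5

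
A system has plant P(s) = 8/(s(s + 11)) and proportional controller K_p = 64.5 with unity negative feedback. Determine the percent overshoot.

45.7%

Closed-loop characteristic equation: s² + 11s + 516 = 0, so ω_n = 22.72 rad/s and ζ = 11/(2·22.72) = 0.2421.
%OS = 100·exp(−πζ/√(1−ζ²)) = 100·exp(−π·0.2421/√0.9414) = 45.7%.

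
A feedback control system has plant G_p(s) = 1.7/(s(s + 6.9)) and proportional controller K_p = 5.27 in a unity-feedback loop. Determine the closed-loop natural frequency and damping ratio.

ω_n = 2.99 rad/s, ζ = 1.15

The closed-loop denominator is s(s+6.9) + 5.27·1.7 = s² + 6.9s + 8.959.
Matching s² + 2ζω_n s + ω_n²: ω_n = √8.959 = 2.993 rad/s and 2ζω_n = 6.9, so ζ = 6.9/(2·2.993) = 1.15.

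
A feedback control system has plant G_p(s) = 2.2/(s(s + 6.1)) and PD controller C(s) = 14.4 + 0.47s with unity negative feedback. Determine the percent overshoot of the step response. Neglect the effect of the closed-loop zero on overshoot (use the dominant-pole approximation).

7.62%

Forward path: (14.4 + 0.47s)·2.2/(s(s+6.1)). The closed-loop characteristic equation is s² + (6.1 + 2.2·0.47)s + 2.2·14.4 = 0.
That is s² + 7.134s + 31.68 = 0, so ω_n = 5.628 rad/s and ζ = 7.134/(2·5.628) = 0.6337.
%OS = 100·exp(−πζ/√(1−ζ²)) = 7.62%.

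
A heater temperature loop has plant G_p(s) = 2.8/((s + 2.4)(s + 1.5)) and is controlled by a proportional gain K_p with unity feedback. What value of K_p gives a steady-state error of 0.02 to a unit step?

Steady-state error for a unit step on this type-0 loop is 1/(1 + K_p·G_p(0)).
G_p(0) = 0.7778. Require 1/(1 + K_p·0.7778) = 0.02, so 1 + 0.7778·K_p = 50.
K_p = (50 − 1)/0.7778 = 63.

K_p = 63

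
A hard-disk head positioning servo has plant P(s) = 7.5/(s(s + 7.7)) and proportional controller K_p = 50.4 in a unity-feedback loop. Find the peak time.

T_p = 0.165 s

From 1 + K_pP(s) = 0: s² + 7.7s + 378 = 0 ⇒ ω_n = 19.44, ζ = 0.198.
Damped frequency ω_d = ω_n√(1−ζ²) = 19.06 rad/s, so peak time T_p = π/ω_d = 0.165 s.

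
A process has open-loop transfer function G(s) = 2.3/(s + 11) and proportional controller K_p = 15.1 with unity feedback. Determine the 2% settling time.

T_s ≈ 0.0875 s

Closed-loop transfer function: T(s) = K_p·G(s)/(1 + K_p·G(s)) = 34.73/(s + 11 + 34.73) = 34.73/(s + 45.73).
Time constant τ = 1/45.73 = 0.02187 s, so the 2% settling time is about 4τ = 0.0875 s.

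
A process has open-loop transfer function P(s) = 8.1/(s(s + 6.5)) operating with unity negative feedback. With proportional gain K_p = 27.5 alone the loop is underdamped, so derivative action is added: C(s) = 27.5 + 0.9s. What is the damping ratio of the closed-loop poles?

ζ = 0.462

Forward path: (27.5 + 0.9s)·8.1/(s(s+6.5)). The closed-loop characteristic equation is s² + (6.5 + 8.1·0.9)s + 8.1·27.5 = 0.
That is s² + 13.79s + 222.8 = 0, so ω_n = 14.92 rad/s and ζ = 13.79/(2·14.92) = 0.462.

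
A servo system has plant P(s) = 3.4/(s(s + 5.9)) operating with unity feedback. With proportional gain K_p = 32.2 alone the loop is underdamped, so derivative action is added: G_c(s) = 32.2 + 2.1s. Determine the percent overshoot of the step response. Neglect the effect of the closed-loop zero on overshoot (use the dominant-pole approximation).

Forward path: (32.2 + 2.1s)·3.4/(s(s+5.9)). The closed-loop characteristic equation is s² + (5.9 + 3.4·2.1)s + 3.4·32.2 = 0.
That is s² + 13.04s + 109.5 = 0, so ω_n = 10.46 rad/s and ζ = 13.04/(2·10.46) = 0.6231.
%OS = 100·exp(−πζ/√(1−ζ²)) = 8.18%.

8.18%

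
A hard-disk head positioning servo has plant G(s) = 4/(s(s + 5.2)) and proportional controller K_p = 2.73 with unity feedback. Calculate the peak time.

Closed-loop characteristic equation: s² + 5.2s + 10.92 = 0, so ω_n = 3.305 rad/s and ζ = 5.2/(2·3.305) = 0.7868.
Damped frequency ω_d = ω_n√(1−ζ²) = 2.04 rad/s, so peak time T_p = π/ω_d = 1.54 s.

T_p = 1.54 s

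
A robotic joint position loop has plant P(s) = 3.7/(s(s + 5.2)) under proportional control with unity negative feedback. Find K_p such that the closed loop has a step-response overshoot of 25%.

K_p = 11.2

From %OS = 100·exp(−πζ/√(1−ζ²)) = 25%, ζ = −ln(0.25)/√(π²+ln²(0.25)) = 0.4037.
Characteristic equation s² + 5.2s + 3.7K_p = 0 gives ζ = 5.2/(2√(3.7K_p)).
Setting ζ = 0.4037: √(3.7K_p) = 5.2/(2·0.4037) = 6.44, so K_p = 41.48/3.7 = 11.2.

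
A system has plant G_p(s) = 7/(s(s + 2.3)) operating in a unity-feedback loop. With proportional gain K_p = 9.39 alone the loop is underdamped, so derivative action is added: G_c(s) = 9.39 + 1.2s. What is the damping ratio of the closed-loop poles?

ζ = 0.66

Forward path: (9.39 + 1.2s)·7/(s(s+2.3)). The closed-loop characteristic equation is s² + (2.3 + 7·1.2)s + 7·9.39 = 0.
That is s² + 10.7s + 65.73 = 0, so ω_n = 8.107 rad/s and ζ = 10.7/(2·8.107) = 0.6599.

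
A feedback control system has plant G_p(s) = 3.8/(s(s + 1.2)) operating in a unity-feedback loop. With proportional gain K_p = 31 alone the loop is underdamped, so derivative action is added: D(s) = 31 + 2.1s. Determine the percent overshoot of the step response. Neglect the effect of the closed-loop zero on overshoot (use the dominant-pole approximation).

23.1%

Forward path: (31 + 2.1s)·3.8/(s(s+1.2)). The closed-loop characteristic equation is s² + (1.2 + 3.8·2.1)s + 3.8·31 = 0.
That is s² + 9.18s + 117.8 = 0, so ω_n = 10.85 rad/s and ζ = 9.18/(2·10.85) = 0.4229.
%OS = 100·exp(−πζ/√(1−ζ²)) = 23.1%.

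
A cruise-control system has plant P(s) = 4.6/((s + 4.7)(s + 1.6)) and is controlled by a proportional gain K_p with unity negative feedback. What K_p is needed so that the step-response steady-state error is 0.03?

The loop is type 0, so e_ss(step) = 1/(1 + K_pos) with K_pos = K_p·P(0).
P(0) = 0.6117. Require 1/(1 + K_p·0.6117) = 0.03, so 1 + 0.6117·K_p = 33.33.
K_p = (33.33 − 1)/0.6117 = 52.9.

K_p = 52.9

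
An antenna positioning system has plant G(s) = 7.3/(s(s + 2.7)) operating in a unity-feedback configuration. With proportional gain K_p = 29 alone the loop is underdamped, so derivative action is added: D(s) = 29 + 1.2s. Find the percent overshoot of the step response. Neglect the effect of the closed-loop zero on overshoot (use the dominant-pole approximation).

Forward path: (29 + 1.2s)·7.3/(s(s+2.7)). The closed-loop characteristic equation is s² + (2.7 + 7.3·1.2)s + 7.3·29 = 0.
That is s² + 11.46s + 211.7 = 0, so ω_n = 14.55 rad/s and ζ = 11.46/(2·14.55) = 0.3938.
%OS = 100·exp(−πζ/√(1−ζ²)) = 26%.

26%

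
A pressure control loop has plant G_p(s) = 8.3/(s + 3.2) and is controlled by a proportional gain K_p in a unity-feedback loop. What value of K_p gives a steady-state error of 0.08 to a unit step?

K_p = 4.43

The loop is type 0, so e_ss(step) = 1/(1 + K_pos) with K_pos = K_p·G_p(0).
G_p(0) = 2.594. Require 1/(1 + K_p·2.594) = 0.08, so 1 + 2.594·K_p = 12.5.
K_p = (12.5 − 1)/2.594 = 4.43.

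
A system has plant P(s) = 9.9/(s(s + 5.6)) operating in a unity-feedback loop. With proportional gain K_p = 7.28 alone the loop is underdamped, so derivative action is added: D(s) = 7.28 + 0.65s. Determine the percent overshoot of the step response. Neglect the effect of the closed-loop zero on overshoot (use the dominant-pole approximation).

4.26%

Forward path: (7.28 + 0.65s)·9.9/(s(s+5.6)). The closed-loop characteristic equation is s² + (5.6 + 9.9·0.65)s + 9.9·7.28 = 0.
That is s² + 12.04s + 72.07 = 0, so ω_n = 8.49 rad/s and ζ = 12.04/(2·8.49) = 0.7088.
%OS = 100·exp(−πζ/√(1−ζ²)) = 4.26%.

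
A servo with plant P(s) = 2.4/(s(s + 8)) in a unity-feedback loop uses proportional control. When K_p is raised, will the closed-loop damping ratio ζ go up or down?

decrease

ζ = 8/(2√(2.4K_p)); increasing K_p raises the denominator, so ζ falls.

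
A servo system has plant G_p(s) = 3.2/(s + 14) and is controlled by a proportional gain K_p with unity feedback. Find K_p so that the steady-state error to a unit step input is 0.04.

K_p = 105

The loop is type 0, so e_ss(step) = 1/(1 + K_pos) with K_pos = K_p·G_p(0).
G_p(0) = 0.2286. Require 1/(1 + K_p·0.2286) = 0.04, so 1 + 0.2286·K_p = 25.
K_p = (25 − 1)/0.2286 = 105.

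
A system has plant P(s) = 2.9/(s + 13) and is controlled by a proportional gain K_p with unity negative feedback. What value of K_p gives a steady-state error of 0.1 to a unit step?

K_p = 40.3

Steady-state error for a unit step on this type-0 loop is 1/(1 + K_p·P(0)).
P(0) = 0.2231. Require 1/(1 + K_p·0.2231) = 0.1, so 1 + 0.2231·K_p = 10.
K_p = (10 − 1)/0.2231 = 40.3.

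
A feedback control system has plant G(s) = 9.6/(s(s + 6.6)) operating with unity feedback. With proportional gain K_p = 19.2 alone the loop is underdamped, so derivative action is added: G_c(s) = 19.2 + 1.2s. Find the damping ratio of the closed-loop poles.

ζ = 0.667

Forward path: (19.2 + 1.2s)·9.6/(s(s+6.6)). The closed-loop characteristic equation is s² + (6.6 + 9.6·1.2)s + 9.6·19.2 = 0.
That is s² + 18.12s + 184.3 = 0, so ω_n = 13.58 rad/s and ζ = 18.12/(2·13.58) = 0.6673.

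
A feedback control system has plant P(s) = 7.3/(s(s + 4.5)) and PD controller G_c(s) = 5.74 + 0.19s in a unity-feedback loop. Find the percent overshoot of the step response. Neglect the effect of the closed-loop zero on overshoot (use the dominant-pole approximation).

20.1%

Forward path: (5.74 + 0.19s)·7.3/(s(s+4.5)). The closed-loop characteristic equation is s² + (4.5 + 7.3·0.19)s + 7.3·5.74 = 0.
That is s² + 5.887s + 41.9 = 0, so ω_n = 6.473 rad/s and ζ = 5.887/(2·6.473) = 0.4547.
%OS = 100·exp(−πζ/√(1−ζ²)) = 20.1%.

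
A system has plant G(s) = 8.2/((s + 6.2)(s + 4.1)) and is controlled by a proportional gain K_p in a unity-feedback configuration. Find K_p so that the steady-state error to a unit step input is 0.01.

K_p = 307

For a type-0 loop with proportional control, e_ss = 1/(1 + K_p·G(0)).
G(0) = 0.3226. Require 1/(1 + K_p·0.3226) = 0.01, so 1 + 0.3226·K_p = 100.
K_p = (100 − 1)/0.3226 = 307.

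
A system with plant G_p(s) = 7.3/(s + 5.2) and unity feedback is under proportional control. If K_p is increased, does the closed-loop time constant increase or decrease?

The closed-loop bandwidth 5.2+K_p·7.3 grows with K_p, so τ shrinks.

decrease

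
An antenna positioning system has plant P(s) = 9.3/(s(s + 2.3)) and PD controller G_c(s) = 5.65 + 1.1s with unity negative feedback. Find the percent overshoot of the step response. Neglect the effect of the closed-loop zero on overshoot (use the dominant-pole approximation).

Forward path: (5.65 + 1.1s)·9.3/(s(s+2.3)). The closed-loop characteristic equation is s² + (2.3 + 9.3·1.1)s + 9.3·5.65 = 0.
That is s² + 12.53s + 52.55 = 0, so ω_n = 7.249 rad/s and ζ = 12.53/(2·7.249) = 0.8643.
%OS = 100·exp(−πζ/√(1−ζ²)) = 0.453%.

0.453%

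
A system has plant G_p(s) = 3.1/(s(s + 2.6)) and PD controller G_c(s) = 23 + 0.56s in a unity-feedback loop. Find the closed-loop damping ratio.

ζ = 0.257

Forward path: (23 + 0.56s)·3.1/(s(s+2.6)). The closed-loop characteristic equation is s² + (2.6 + 3.1·0.56)s + 3.1·23 = 0.
That is s² + 4.336s + 71.3 = 0, so ω_n = 8.444 rad/s and ζ = 4.336/(2·8.444) = 0.2568.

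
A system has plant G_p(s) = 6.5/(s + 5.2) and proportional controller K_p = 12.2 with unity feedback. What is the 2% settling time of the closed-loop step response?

T_s ≈ 0.0473 s

Closed-loop transfer function: T(s) = K_p·G_p(s)/(1 + K_p·G_p(s)) = 79.3/(s + 5.2 + 79.3) = 79.3/(s + 84.5).
Time constant τ = 1/84.5 = 0.01183 s, so the 2% settling time is about 4τ = 0.0473 s.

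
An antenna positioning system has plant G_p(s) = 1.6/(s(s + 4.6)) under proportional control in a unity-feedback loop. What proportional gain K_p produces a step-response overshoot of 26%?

K_p = 21.3

From %OS = 100·exp(−πζ/√(1−ζ²)) = 26%, ζ = −ln(0.26)/√(π²+ln²(0.26)) = 0.3941.
Characteristic equation s² + 4.6s + 1.6K_p = 0 gives ζ = 4.6/(2√(1.6K_p)).
Setting ζ = 0.3941: √(1.6K_p) = 4.6/(2·0.3941) = 5.836, so K_p = 34.06/1.6 = 21.3.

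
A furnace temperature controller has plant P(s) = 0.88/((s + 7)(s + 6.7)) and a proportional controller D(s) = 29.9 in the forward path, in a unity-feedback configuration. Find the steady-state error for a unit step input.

0.641

The loop is type 0. Static position error constant K_pos = D(0)·P(0) = 29.9·0.01876 = 0.561.
Steady-state error to a unit step: e_ss = 1/(1+K_pos) = 1/1.561 = 0.641.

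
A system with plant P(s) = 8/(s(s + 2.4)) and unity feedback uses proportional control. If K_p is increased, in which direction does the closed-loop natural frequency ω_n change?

increase

ω_n = √(8·K_p), which grows with K_p.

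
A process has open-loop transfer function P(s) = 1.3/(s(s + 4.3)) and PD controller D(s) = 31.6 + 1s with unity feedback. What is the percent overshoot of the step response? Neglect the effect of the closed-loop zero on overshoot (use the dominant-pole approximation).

Forward path: (31.6 + 1s)·1.3/(s(s+4.3)). The closed-loop characteristic equation is s² + (4.3 + 1.3·1)s + 1.3·31.6 = 0.
That is s² + 5.6s + 41.08 = 0, so ω_n = 6.409 rad/s and ζ = 5.6/(2·6.409) = 0.4369.
%OS = 100·exp(−πζ/√(1−ζ²)) = 21.7%.

21.7%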